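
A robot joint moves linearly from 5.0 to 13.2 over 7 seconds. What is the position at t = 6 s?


s = t/T = 6/7 = 0.8571
p(t) = p0 + (pf-p0)*s
= 5.0 + (13.2 - 5.0) * 0.8571
= 12.0286


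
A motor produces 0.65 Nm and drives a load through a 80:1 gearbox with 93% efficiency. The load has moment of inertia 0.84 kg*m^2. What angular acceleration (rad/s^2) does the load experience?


tau_out = tau_motor * N * eta
= 0.65 * 80 * 0.93 = 48.36 Nm
alpha = tau_out / I = 48.36 / 0.84
= 57.5714 rad/s^2


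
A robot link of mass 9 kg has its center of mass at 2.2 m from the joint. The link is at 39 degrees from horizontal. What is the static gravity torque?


tau = m*g*L*cos(angle)
= 9 * 9.81 * 2.2 * cos(39 deg)
= 9 * 9.81 * 2.2 * 0.7771
= 150.9513 Nm


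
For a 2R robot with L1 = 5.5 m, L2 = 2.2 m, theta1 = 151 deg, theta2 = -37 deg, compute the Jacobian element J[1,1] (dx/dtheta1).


J[1,1] = -L1*sin(t1) - L2*sin(t1+t2)
= -5.5*sin(151) - 2.2*sin(114)
= -4.6763


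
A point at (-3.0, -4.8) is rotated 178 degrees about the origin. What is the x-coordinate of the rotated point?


x' = x*cos(theta) - y*sin(theta)
cos(178 deg) = -0.9994, sin(178 deg) = 0.0349
x' = -3.0 * -0.9994 - -4.8 * 0.0349
= 2.9982 - -0.1675
= 3.1657


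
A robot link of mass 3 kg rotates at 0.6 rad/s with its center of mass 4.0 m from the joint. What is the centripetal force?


F = m * omega^2 * r
= 3 * 0.6^2 * 4.0
= 3 * 0.36 * 4.0
= 4.32 N


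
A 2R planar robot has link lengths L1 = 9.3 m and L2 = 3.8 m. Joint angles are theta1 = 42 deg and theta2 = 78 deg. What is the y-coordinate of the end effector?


Convert angles to radians: theta1 = 0.733, theta2 = 1.3614
y = L1*sin(theta1) + L2*sin(theta1+theta2)
y = 6.2229 + 3.2909
y = 9.5138


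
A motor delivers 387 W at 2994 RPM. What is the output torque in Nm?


omega = 2994 * 2*pi/60 = 313.5309 rad/s
tau = P / omega = 387 / 313.5309
= 1.2343 Nm


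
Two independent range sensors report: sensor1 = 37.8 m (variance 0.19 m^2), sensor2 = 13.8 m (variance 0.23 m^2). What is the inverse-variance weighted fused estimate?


w1 = (1/var1) / (1/var1 + 1/var2)
   = 5.2632 / (5.2632 + 4.3478) = 0.5476
w2 = 1 - w1 = 0.4524
fused = w1*s1 + w2*s2 = 20.7 + 6.2429
= 26.9429 m


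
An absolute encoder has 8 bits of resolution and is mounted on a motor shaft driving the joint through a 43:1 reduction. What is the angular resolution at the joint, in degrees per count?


counts = 2^8 = 256
effective counts at joint = 256 * 43 = 11008
resolution = 360 / 11008
= 0.0327 deg/count


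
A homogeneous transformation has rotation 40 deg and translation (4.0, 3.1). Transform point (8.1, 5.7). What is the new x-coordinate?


x' = cos(theta)*px - sin(theta)*py + tx
= 0.766*8.1 - 0.6428*5.7 + 4.0
= 6.5411


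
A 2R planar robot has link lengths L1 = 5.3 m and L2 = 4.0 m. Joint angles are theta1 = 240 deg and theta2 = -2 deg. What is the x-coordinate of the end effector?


Convert angles to radians: theta1 = 4.1888, theta2 = -0.0349
x = L1*cos(theta1) + L2*cos(theta1+theta2)
x = -2.65 + -2.1197
x = -4.7697


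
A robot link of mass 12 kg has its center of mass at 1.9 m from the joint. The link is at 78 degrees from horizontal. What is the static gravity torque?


tau = m*g*L*cos(angle)
= 12 * 9.81 * 1.9 * cos(78 deg)
= 12 * 9.81 * 1.9 * 0.2079
= 46.5032 Nm


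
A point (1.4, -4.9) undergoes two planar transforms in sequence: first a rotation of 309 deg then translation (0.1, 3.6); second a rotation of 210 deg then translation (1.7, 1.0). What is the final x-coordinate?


After transform 1:
x1 = cos(309)*1.4 - sin(309)*-4.9 + 0.1 = -2.827
y1 = sin(309)*1.4 + cos(309)*-4.9 + 3.6 = -0.5717
After transform 2:
x2 = cos(210)*-2.827 - sin(210)*-0.5717 + 1.7
= 3.8624


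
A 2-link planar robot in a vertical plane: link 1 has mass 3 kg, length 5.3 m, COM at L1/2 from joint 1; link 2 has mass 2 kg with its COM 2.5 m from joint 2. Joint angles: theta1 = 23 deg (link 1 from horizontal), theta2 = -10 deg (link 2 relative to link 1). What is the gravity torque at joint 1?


Horizontal distance from joint 1 to link-1 COM:
  x_c1 = (L1/2)*cos(t1) = 2.65 * 0.9205 = 2.4393 m
Horizontal distance from joint 1 to link-2 COM:
  x_c2 = L1*cos(t1) + Lc2*cos(t1+t2)
       = 5.3*0.9205 + 2.5*0.9744 = 7.3146 m
tau1 = m1*g*x_c1 + m2*g*x_c2
     = 3*9.81*2.4393 + 2*9.81*7.3146
     = 71.7897 + 143.5125
     = 215.3022 Nm


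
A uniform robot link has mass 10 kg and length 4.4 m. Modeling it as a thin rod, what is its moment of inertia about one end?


I = (1/3) * m * L^2
= (1/3) * 10 * 4.4^2
= 0.333333 * 10 * 19.36
= 64.5333 kg*m^2


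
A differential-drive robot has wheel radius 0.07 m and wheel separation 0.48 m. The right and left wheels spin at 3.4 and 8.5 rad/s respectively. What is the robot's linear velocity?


vR = r*wR = 0.07*3.4 = 0.238 m/s
vL = r*wL = 0.07*8.5 = 0.595 m/s
v = (vR+vL)/2 = 0.4165 m/s
omega = (vR-vL)/L = -0.7438 rad/s
linear velocity = 0.4165 m/s


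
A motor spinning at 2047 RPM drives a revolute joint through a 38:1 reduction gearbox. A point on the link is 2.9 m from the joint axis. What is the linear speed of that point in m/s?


omega_motor = 2047 * 2*pi/60 = 214.3613 rad/s
omega_joint = omega_motor / 38 = 5.6411 rad/s
v = omega_joint * r = 5.6411 * 2.9
= 16.3592 m/s


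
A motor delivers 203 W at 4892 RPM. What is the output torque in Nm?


omega = 4892 * 2*pi/60 = 512.289 rad/s
tau = P / omega = 203 / 512.289
= 0.3963 Nm


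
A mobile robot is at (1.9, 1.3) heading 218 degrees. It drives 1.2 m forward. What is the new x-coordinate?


x_new = x0 + d*cos(theta)
= 1.9 + 1.2*cos(218)
= 1.9 + -0.9456
= 0.9544


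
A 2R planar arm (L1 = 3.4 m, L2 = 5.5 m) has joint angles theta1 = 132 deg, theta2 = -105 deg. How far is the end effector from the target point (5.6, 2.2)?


End effector via forward kinematics:
x = L1*cos(t1) + L2*cos(t1+t2) = 2.6255
y = L1*sin(t1) + L2*sin(t1+t2) = 5.0236
Distance to target:
d = sqrt((5.6 - 2.6255)^2 + (2.2 - 5.0236)^2)
= sqrt(8.8477 + 7.9729)
= 4.1013 m


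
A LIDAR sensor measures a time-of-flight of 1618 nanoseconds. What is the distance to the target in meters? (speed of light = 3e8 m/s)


tof = 1618 ns = 1.618e-06 s
dist = c * tof / 2
= 3e8 * 1.618e-06 / 2
= 242.7 m


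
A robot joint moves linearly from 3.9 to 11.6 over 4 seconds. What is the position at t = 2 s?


s = t/T = 2/4 = 0.5
p(t) = p0 + (pf-p0)*s
= 3.9 + (11.6 - 3.9) * 0.5
= 7.75


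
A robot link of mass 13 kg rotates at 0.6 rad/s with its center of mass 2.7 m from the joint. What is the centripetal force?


F = m * omega^2 * r
= 13 * 0.6^2 * 2.7
= 13 * 0.36 * 2.7
= 12.636 N


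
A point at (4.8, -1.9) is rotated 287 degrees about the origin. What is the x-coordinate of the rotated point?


x' = x*cos(theta) - y*sin(theta)
cos(287 deg) = 0.2924, sin(287 deg) = -0.9563
x' = 4.8 * 0.2924 - -1.9 * -0.9563
= 1.4034 - 1.817
= -0.4136


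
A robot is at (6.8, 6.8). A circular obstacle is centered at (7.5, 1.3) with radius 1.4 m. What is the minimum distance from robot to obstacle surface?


center_dist = sqrt((6.8-7.5)^2 + (6.8-1.3)^2)
= sqrt(0.49 + 30.25)
= 5.5444
min_dist = center_dist - radius = 5.5444 - 1.4 = 4.1444 m


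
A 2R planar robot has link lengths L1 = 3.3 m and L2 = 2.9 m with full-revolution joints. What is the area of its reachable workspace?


r_max = L1 + L2 = 6.2 m
r_min = |L1 - L2| = 0.4 m
Area = pi*(r_max^2 - r_min^2)
= pi*(38.44 - 0.16)
= pi * 38.28
= 120.2602 m^2


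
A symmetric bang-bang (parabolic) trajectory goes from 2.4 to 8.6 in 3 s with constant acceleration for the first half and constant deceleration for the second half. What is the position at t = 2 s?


Symmetric rest-to-rest: each phase covers (pf-p0)/2 in time T/2. 0.5*a*(T/2)^2 = (pf-p0)/2 => a = 4*(pf-p0)/T^2
a = 4*(8.6-2.4)/3^2 = 2.7556
t = 2 is in the deceleration phase (t > T/2).
p = pf - 0.5*a*(T-t)^2 = 8.6 - 0.5*2.7556*1^2
= 7.2222


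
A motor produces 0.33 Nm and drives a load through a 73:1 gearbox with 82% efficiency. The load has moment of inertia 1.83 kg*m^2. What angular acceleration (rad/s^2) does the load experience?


tau_out = tau_motor * N * eta
= 0.33 * 73 * 0.82 = 19.7538 Nm
alpha = tau_out / I = 19.7538 / 1.83
= 10.7944 rad/s^2


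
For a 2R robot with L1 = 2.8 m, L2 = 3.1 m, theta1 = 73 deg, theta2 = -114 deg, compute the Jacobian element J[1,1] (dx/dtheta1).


J[1,1] = -L1*sin(t1) - L2*sin(t1+t2)
= -2.8*sin(73) - 3.1*sin(-41)
= -0.6439


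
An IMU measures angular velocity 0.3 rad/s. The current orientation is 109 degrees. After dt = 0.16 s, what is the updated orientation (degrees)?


delta_theta = w * dt = 0.3 * 0.16 = 0.048 rad
= 2.7502 deg
theta_new = 109 + 2.7502 = 111.7502 deg


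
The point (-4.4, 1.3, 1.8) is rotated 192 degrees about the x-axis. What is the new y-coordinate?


Rotation about x-axis: y' = y*cos(theta) - z*sin(theta)
= 1.3 * -0.9781 - 1.8 * -0.2079
= -0.8974


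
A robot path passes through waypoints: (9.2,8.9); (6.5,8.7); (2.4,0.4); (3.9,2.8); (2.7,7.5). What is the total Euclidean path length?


Segment lengths:
  seg1 = sqrt((-2.7)^2 + (-0.2)^2) = 2.7074
  seg2 = sqrt((-4.1)^2 + (-8.3)^2) = 9.2574
  seg3 = sqrt((1.5)^2 + (2.4)^2) = 2.8302
  seg4 = sqrt((-1.2)^2 + (4.7)^2) = 4.8508
Total = 19.6458


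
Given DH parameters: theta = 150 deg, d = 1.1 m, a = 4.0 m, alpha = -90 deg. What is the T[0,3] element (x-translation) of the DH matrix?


T[0,3] = a * cos(theta)
= 4.0 * cos(150 deg)
= 4.0 * -0.866
= -3.4641


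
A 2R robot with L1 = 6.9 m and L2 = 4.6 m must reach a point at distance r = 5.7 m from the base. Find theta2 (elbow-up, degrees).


cos(theta2) = (r^2 - L1^2 - L2^2) / (2*L1*L2)
cos(theta2) = (32.49 - 47.61 - 21.16) / 63.48
cos(theta2) = -0.571519
theta2 = 124.8562 degrees


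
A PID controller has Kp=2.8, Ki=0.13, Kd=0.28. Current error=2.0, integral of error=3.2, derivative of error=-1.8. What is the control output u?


u = Kp*e + Ki*int(e) + Kd*de/dt
= 2.8*2.0 + 0.13*3.2 + 0.28*(-1.8)
= 5.6 + 0.416 + -0.504
= 5.512


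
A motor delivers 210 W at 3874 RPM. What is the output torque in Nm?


omega = 3874 * 2*pi/60 = 405.6843 rad/s
tau = P / omega = 210 / 405.6843
= 0.5176 Nm


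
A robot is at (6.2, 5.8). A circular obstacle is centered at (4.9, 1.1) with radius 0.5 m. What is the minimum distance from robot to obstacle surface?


center_dist = sqrt((6.2-4.9)^2 + (5.8-1.1)^2)
= sqrt(1.69 + 22.09)
= 4.8765
min_dist = center_dist - radius = 4.8765 - 0.5 = 4.3765 m


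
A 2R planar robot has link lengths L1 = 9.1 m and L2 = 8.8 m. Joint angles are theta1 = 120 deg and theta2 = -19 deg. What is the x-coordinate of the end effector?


Convert angles to radians: theta1 = 2.0944, theta2 = -0.3316
x = L1*cos(theta1) + L2*cos(theta1+theta2)
x = -4.55 + -1.6791
x = -6.2291


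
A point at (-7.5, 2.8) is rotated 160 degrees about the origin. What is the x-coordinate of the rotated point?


x' = x*cos(theta) - y*sin(theta)
cos(160 deg) = -0.9397, sin(160 deg) = 0.342
x' = -7.5 * -0.9397 - 2.8 * 0.342
= 7.0477 - 0.9577
= 6.09


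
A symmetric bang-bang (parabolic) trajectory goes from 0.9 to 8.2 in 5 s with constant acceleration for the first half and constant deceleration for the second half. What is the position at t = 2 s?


Symmetric rest-to-rest: each phase covers (pf-p0)/2 in time T/2. 0.5*a*(T/2)^2 = (pf-p0)/2 => a = 4*(pf-p0)/T^2
a = 4*(8.2-0.9)/5^2 = 1.168
t = 2 is in the acceleration phase (t <= T/2).
p = p0 + 0.5*a*t^2 = 0.9 + 0.5*1.168*2^2
= 3.236


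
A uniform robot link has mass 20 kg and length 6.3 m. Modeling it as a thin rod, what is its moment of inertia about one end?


I = (1/3) * m * L^2
= (1/3) * 20 * 6.3^2
= 0.333333 * 20 * 39.69
= 264.6 kg*m^2


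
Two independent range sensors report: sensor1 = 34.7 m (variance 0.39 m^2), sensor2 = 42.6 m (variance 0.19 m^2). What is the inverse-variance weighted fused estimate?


w1 = (1/var1) / (1/var1 + 1/var2)
   = 2.5641 / (2.5641 + 5.2632) = 0.3276
w2 = 1 - w1 = 0.6724
fused = w1*s1 + w2*s2 = 11.3672 + 28.6448
= 40.0121 m


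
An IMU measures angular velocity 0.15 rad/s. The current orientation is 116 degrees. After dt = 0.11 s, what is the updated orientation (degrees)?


delta_theta = w * dt = 0.15 * 0.11 = 0.0165 rad
= 0.9454 deg
theta_new = 116 + 0.9454 = 116.9454 deg


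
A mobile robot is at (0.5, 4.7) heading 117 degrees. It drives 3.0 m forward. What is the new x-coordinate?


x_new = x0 + d*cos(theta)
= 0.5 + 3.0*cos(117)
= 0.5 + -1.362
= -0.862


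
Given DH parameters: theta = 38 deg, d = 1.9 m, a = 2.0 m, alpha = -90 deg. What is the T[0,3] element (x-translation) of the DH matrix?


T[0,3] = a * cos(theta)
= 2.0 * cos(38 deg)
= 2.0 * 0.788
= 1.576


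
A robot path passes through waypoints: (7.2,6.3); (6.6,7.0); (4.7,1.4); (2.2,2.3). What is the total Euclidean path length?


Segment lengths:
  seg1 = sqrt((-0.6)^2 + (0.7)^2) = 0.922
  seg2 = sqrt((-1.9)^2 + (-5.6)^2) = 5.9135
  seg3 = sqrt((-2.5)^2 + (0.9)^2) = 2.6571
Total = 9.4926


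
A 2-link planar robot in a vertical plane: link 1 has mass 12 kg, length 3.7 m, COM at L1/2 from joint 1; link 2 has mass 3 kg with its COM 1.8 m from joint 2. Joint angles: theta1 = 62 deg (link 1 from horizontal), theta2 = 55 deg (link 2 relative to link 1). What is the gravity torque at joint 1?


Horizontal distance from joint 1 to link-1 COM:
  x_c1 = (L1/2)*cos(t1) = 1.85 * 0.4695 = 0.8685 m
Horizontal distance from joint 1 to link-2 COM:
  x_c2 = L1*cos(t1) + Lc2*cos(t1+t2)
       = 3.7*0.4695 + 1.8*-0.454 = 0.9199 m
tau1 = m1*g*x_c1 + m2*g*x_c2
     = 12*9.81*0.8685 + 3*9.81*0.9199
     = 102.2425 + 27.0715
     = 129.314 Nm


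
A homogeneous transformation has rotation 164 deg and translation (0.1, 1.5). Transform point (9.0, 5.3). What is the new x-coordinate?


x' = cos(theta)*px - sin(theta)*py + tx
= -0.9613*9.0 - 0.2756*5.3 + 0.1
= -10.0122


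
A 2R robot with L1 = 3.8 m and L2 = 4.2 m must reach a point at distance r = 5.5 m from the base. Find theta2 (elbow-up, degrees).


cos(theta2) = (r^2 - L1^2 - L2^2) / (2*L1*L2)
cos(theta2) = (30.25 - 14.44 - 17.64) / 31.92
cos(theta2) = -0.057331
theta2 = 93.2866 degrees


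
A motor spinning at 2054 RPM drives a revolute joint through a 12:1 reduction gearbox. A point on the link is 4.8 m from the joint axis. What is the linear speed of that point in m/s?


omega_motor = 2054 * 2*pi/60 = 215.0944 rad/s
omega_joint = omega_motor / 12 = 17.9245 rad/s
v = omega_joint * r = 17.9245 * 4.8
= 86.0378 m/s


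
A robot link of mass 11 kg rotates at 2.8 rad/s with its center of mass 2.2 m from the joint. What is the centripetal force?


F = m * omega^2 * r
= 11 * 2.8^2 * 2.2
= 11 * 7.84 * 2.2
= 189.728 N


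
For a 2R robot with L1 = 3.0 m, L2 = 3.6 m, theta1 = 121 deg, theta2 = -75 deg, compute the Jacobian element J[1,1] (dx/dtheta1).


J[1,1] = -L1*sin(t1) - L2*sin(t1+t2)
= -3.0*sin(121) - 3.6*sin(46)
= -5.1611


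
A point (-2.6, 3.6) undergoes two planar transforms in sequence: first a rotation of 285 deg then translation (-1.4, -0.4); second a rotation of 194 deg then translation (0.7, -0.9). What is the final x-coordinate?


After transform 1:
x1 = cos(285)*-2.6 - sin(285)*3.6 + -1.4 = 1.4044
y1 = sin(285)*-2.6 + cos(285)*3.6 + -0.4 = 3.0432
After transform 2:
x2 = cos(194)*1.4044 - sin(194)*3.0432 + 0.7
= 0.0735


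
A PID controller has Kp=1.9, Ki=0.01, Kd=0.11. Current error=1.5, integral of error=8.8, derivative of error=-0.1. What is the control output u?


u = Kp*e + Ki*int(e) + Kd*de/dt
= 1.9*1.5 + 0.01*8.8 + 0.11*(-0.1)
= 2.85 + 0.088 + -0.011
= 2.927


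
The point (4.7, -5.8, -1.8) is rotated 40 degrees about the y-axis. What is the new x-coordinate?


Rotation about y-axis: x' = x*cos(theta) + z*sin(theta)
= 4.7 * 0.766 + -1.8 * 0.6428
= 2.4434


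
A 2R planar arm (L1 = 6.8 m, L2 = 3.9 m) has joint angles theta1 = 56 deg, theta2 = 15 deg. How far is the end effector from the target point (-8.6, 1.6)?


End effector via forward kinematics:
x = L1*cos(t1) + L2*cos(t1+t2) = 5.0722
y = L1*sin(t1) + L2*sin(t1+t2) = 9.325
Distance to target:
d = sqrt((-8.6 - 5.0722)^2 + (1.6 - 9.325)^2)
= sqrt(186.9298 + 59.6753)
= 15.7037 m


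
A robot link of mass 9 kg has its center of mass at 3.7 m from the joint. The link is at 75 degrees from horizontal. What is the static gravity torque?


tau = m*g*L*cos(angle)
= 9 * 9.81 * 3.7 * cos(75 deg)
= 9 * 9.81 * 3.7 * 0.2588
= 84.5492 Nm


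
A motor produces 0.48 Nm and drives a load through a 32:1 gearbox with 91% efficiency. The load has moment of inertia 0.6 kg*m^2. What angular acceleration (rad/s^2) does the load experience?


tau_out = tau_motor * N * eta
= 0.48 * 32 * 0.91 = 13.9776 Nm
alpha = tau_out / I = 13.9776 / 0.6
= 23.296 rad/s^2


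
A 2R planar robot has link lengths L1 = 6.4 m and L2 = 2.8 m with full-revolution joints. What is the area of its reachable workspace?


r_max = L1 + L2 = 9.2 m
r_min = |L1 - L2| = 3.6 m
Area = pi*(r_max^2 - r_min^2)
= pi*(84.64 - 12.96)
= pi * 71.68
= 225.1894 m^2


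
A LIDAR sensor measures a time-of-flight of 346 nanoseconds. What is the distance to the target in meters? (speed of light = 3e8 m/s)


tof = 346 ns = 3.46e-07 s
dist = c * tof / 2
= 3e8 * 3.46e-07 / 2
= 51.9 m


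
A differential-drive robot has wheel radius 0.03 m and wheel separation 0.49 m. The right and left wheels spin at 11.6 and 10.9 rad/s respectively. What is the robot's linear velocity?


vR = r*wR = 0.03*11.6 = 0.348 m/s
vL = r*wL = 0.03*10.9 = 0.327 m/s
v = (vR+vL)/2 = 0.3375 m/s
omega = (vR-vL)/L = 0.0429 rad/s
linear velocity = 0.3375 m/s


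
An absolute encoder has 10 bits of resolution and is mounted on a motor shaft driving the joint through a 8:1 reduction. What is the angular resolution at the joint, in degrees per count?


counts = 2^10 = 1024
effective counts at joint = 1024 * 8 = 8192
resolution = 360 / 8192
= 0.0439 deg/count


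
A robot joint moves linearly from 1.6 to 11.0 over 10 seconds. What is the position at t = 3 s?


s = t/T = 3/10 = 0.3
p(t) = p0 + (pf-p0)*s
= 1.6 + (11.0 - 1.6) * 0.3
= 4.42


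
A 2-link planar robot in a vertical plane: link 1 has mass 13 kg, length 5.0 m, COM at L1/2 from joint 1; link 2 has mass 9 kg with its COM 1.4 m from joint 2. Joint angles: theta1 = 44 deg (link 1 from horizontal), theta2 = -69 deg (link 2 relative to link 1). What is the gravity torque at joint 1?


Horizontal distance from joint 1 to link-1 COM:
  x_c1 = (L1/2)*cos(t1) = 2.5 * 0.7193 = 1.7983 m
Horizontal distance from joint 1 to link-2 COM:
  x_c2 = L1*cos(t1) + Lc2*cos(t1+t2)
       = 5.0*0.7193 + 1.4*0.9063 = 4.8655 m
tau1 = m1*g*x_c1 + m2*g*x_c2
     = 13*9.81*1.7983 + 9*9.81*4.8655
     = 229.3435 + 429.5776
     = 658.9211 Nm


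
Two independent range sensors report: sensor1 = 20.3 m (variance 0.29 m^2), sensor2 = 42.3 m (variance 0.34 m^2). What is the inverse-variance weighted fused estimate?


w1 = (1/var1) / (1/var1 + 1/var2)
   = 3.4483 / (3.4483 + 2.9412) = 0.5397
w2 = 1 - w1 = 0.4603
fused = w1*s1 + w2*s2 = 10.9556 + 19.4714
= 30.427 m


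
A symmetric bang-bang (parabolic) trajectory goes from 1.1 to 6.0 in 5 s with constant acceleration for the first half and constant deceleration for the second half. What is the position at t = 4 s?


Symmetric rest-to-rest: each phase covers (pf-p0)/2 in time T/2. 0.5*a*(T/2)^2 = (pf-p0)/2 => a = 4*(pf-p0)/T^2
a = 4*(6.0-1.1)/5^2 = 0.784
t = 4 is in the deceleration phase (t > T/2).
p = pf - 0.5*a*(T-t)^2 = 6.0 - 0.5*0.784*1^2
= 5.608


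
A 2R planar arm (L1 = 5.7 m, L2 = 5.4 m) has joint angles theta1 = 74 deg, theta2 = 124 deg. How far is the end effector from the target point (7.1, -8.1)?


End effector via forward kinematics:
x = L1*cos(t1) + L2*cos(t1+t2) = -3.5646
y = L1*sin(t1) + L2*sin(t1+t2) = 3.8105
Distance to target:
d = sqrt((7.1 - -3.5646)^2 + (-8.1 - 3.8105)^2)
= sqrt(113.7331 + 141.86)
= 15.9873 m


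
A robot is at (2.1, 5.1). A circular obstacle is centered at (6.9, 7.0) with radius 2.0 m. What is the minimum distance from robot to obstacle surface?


center_dist = sqrt((2.1-6.9)^2 + (5.1-7.0)^2)
= sqrt(23.04 + 3.61)
= 5.1624
min_dist = center_dist - radius = 5.1624 - 2.0 = 3.1624 m


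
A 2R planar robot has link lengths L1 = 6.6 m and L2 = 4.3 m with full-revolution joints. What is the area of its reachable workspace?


r_max = L1 + L2 = 10.9 m
r_min = |L1 - L2| = 2.3 m
Area = pi*(r_max^2 - r_min^2)
= pi*(118.81 - 5.29)
= pi * 113.52
= 356.6336 m^2


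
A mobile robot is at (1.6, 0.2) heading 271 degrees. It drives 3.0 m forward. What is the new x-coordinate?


x_new = x0 + d*cos(theta)
= 1.6 + 3.0*cos(271)
= 1.6 + 0.0524
= 1.6524


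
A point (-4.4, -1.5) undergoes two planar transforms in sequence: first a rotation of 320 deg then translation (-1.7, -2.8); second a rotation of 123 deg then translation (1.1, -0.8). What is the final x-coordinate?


After transform 1:
x1 = cos(320)*-4.4 - sin(320)*-1.5 + -1.7 = -6.0348
y1 = sin(320)*-4.4 + cos(320)*-1.5 + -2.8 = -1.1208
After transform 2:
x2 = cos(123)*-6.0348 - sin(123)*-1.1208 + 1.1
= 5.3268


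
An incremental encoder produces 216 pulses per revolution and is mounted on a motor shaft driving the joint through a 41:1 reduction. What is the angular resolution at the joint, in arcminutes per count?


counts per rev = 216
effective counts at joint = 216 * 41 = 8856
resolution = 360*60 / 8856
= 2.439 arcmin/count


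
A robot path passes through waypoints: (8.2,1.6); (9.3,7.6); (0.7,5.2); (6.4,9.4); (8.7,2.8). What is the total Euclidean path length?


Segment lengths:
  seg1 = sqrt((1.1)^2 + (6.0)^2) = 6.1
  seg2 = sqrt((-8.6)^2 + (-2.4)^2) = 8.9286
  seg3 = sqrt((5.7)^2 + (4.2)^2) = 7.0803
  seg4 = sqrt((2.3)^2 + (-6.6)^2) = 6.9893
Total = 29.0981


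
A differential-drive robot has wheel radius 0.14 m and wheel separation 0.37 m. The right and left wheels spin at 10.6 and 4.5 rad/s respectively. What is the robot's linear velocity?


vR = r*wR = 0.14*10.6 = 1.484 m/s
vL = r*wL = 0.14*4.5 = 0.63 m/s
v = (vR+vL)/2 = 1.057 m/s
omega = (vR-vL)/L = 2.3081 rad/s
linear velocity = 1.057 m/s


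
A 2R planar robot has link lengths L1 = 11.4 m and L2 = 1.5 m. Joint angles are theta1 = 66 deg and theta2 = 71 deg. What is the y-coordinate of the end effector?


Convert angles to radians: theta1 = 1.1519, theta2 = 1.2392
y = L1*sin(theta1) + L2*sin(theta1+theta2)
y = 10.4144 + 1.023
y = 11.4374


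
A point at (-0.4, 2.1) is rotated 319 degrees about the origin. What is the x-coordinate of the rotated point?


x' = x*cos(theta) - y*sin(theta)
cos(319 deg) = 0.7547, sin(319 deg) = -0.6561
x' = -0.4 * 0.7547 - 2.1 * -0.6561
= -0.3019 - -1.3777
= 1.0758


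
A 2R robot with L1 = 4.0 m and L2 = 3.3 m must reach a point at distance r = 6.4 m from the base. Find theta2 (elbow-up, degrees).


cos(theta2) = (r^2 - L1^2 - L2^2) / (2*L1*L2)
cos(theta2) = (40.96 - 16.0 - 10.89) / 26.4
cos(theta2) = 0.532955
theta2 = 57.7947 degrees


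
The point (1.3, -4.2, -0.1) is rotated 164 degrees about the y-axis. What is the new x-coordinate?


Rotation about y-axis: x' = x*cos(theta) + z*sin(theta)
= 1.3 * -0.9613 + -0.1 * 0.2756
= -1.2772


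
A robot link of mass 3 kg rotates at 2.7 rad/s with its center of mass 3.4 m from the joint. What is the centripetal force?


F = m * omega^2 * r
= 3 * 2.7^2 * 3.4
= 3 * 7.29 * 3.4
= 74.358 N


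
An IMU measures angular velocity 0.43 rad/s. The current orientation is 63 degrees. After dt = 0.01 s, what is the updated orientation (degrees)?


delta_theta = w * dt = 0.43 * 0.01 = 0.0043 rad
= 0.2464 deg
theta_new = 63 + 0.2464 = 63.2464 deg


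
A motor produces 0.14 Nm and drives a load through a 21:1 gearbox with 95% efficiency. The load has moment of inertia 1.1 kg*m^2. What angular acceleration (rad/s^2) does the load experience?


tau_out = tau_motor * N * eta
= 0.14 * 21 * 0.95 = 2.793 Nm
alpha = tau_out / I = 2.793 / 1.1
= 2.5391 rad/s^2


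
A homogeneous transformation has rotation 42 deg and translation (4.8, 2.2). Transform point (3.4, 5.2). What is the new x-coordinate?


x' = cos(theta)*px - sin(theta)*py + tx
= 0.7431*3.4 - 0.6691*5.2 + 4.8
= 3.8472


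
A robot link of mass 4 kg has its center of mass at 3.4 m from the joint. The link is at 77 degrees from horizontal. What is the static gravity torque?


tau = m*g*L*cos(angle)
= 4 * 9.81 * 3.4 * cos(77 deg)
= 4 * 9.81 * 3.4 * 0.225
= 30.0121 Nm


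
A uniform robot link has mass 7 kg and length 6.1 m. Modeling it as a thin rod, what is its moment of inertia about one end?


I = (1/3) * m * L^2
= (1/3) * 7 * 6.1^2
= 0.333333 * 7 * 37.21
= 86.8233 kg*m^2


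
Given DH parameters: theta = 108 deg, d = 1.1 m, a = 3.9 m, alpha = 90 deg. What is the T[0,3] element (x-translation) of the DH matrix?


T[0,3] = a * cos(theta)
= 3.9 * cos(108 deg)
= 3.9 * -0.309
= -1.2052


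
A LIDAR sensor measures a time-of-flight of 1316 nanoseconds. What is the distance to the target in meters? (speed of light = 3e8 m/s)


tof = 1316 ns = 1.316e-06 s
dist = c * tof / 2
= 3e8 * 1.316e-06 / 2
= 197.4 m


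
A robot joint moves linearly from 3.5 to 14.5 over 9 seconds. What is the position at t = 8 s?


s = t/T = 8/9 = 0.8889
p(t) = p0 + (pf-p0)*s
= 3.5 + (14.5 - 3.5) * 0.8889
= 13.2778


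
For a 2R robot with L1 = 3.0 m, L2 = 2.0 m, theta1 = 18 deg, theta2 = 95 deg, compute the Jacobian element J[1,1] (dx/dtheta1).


J[1,1] = -L1*sin(t1) - L2*sin(t1+t2)
= -3.0*sin(18) - 2.0*sin(113)
= -2.7681


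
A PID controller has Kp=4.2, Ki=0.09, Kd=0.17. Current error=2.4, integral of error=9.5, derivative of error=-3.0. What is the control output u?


u = Kp*e + Ki*int(e) + Kd*de/dt
= 4.2*2.4 + 0.09*9.5 + 0.17*(-3.0)
= 10.08 + 0.855 + -0.51
= 10.425


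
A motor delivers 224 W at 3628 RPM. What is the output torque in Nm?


omega = 3628 * 2*pi/60 = 379.9233 rad/s
tau = P / omega = 224 / 379.9233
= 0.5896 Nm


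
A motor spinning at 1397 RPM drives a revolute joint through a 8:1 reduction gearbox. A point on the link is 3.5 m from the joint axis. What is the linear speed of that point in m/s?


omega_motor = 1397 * 2*pi/60 = 146.2935 rad/s
omega_joint = omega_motor / 8 = 18.2867 rad/s
v = omega_joint * r = 18.2867 * 3.5
= 64.0034 m/s


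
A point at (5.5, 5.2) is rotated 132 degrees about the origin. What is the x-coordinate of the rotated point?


x' = x*cos(theta) - y*sin(theta)
cos(132 deg) = -0.6691, sin(132 deg) = 0.7431
x' = 5.5 * -0.6691 - 5.2 * 0.7431
= -3.6802 - 3.8644
= -7.5446


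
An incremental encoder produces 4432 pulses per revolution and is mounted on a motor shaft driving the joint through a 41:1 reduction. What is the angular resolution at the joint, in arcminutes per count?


counts per rev = 4432
effective counts at joint = 4432 * 41 = 181712
resolution = 360*60 / 181712
= 0.1189 arcmin/count


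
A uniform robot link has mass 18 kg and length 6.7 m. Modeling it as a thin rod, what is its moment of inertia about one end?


I = (1/3) * m * L^2
= (1/3) * 18 * 6.7^2
= 0.333333 * 18 * 44.89
= 269.34 kg*m^2


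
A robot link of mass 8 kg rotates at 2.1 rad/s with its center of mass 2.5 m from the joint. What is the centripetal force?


F = m * omega^2 * r
= 8 * 2.1^2 * 2.5
= 8 * 4.41 * 2.5
= 88.2 N


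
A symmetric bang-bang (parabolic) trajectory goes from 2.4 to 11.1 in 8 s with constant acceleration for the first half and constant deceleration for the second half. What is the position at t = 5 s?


Symmetric rest-to-rest: each phase covers (pf-p0)/2 in time T/2. 0.5*a*(T/2)^2 = (pf-p0)/2 => a = 4*(pf-p0)/T^2
a = 4*(11.1-2.4)/8^2 = 0.5437
t = 5 is in the deceleration phase (t > T/2).
p = pf - 0.5*a*(T-t)^2 = 11.1 - 0.5*0.5437*3^2
= 8.6531


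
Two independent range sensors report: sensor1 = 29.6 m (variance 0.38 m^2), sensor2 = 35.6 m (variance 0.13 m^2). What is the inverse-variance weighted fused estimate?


w1 = (1/var1) / (1/var1 + 1/var2)
   = 2.6316 / (2.6316 + 7.6923) = 0.2549
w2 = 1 - w1 = 0.7451
fused = w1*s1 + w2*s2 = 7.5451 + 26.5255
= 34.0706 m


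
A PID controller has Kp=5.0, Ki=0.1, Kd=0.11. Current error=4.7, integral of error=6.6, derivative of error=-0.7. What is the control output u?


u = Kp*e + Ki*int(e) + Kd*de/dt
= 5.0*4.7 + 0.1*6.6 + 0.11*(-0.7)
= 23.5 + 0.66 + -0.077
= 24.083


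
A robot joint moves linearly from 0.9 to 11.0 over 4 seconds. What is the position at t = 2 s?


s = t/T = 2/4 = 0.5
p(t) = p0 + (pf-p0)*s
= 0.9 + (11.0 - 0.9) * 0.5
= 5.95


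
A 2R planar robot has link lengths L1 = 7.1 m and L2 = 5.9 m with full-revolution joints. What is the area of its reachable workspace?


r_max = L1 + L2 = 13.0 m
r_min = |L1 - L2| = 1.2 m
Area = pi*(r_max^2 - r_min^2)
= pi*(169.0 - 1.44)
= pi * 167.56
= 526.4053 m^2


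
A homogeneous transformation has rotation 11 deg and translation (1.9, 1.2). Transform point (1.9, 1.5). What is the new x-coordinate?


x' = cos(theta)*px - sin(theta)*py + tx
= 0.9816*1.9 - 0.1908*1.5 + 1.9
= 3.4789


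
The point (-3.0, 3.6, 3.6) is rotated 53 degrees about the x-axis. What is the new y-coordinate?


Rotation about x-axis: y' = y*cos(theta) - z*sin(theta)
= 3.6 * 0.6018 - 3.6 * 0.7986
= -0.7086


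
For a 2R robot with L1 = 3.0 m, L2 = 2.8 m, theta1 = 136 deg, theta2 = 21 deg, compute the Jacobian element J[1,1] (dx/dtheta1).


J[1,1] = -L1*sin(t1) - L2*sin(t1+t2)
= -3.0*sin(136) - 2.8*sin(157)
= -3.178


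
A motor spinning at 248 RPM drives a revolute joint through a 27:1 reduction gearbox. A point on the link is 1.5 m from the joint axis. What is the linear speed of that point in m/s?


omega_motor = 248 * 2*pi/60 = 25.9705 rad/s
omega_joint = omega_motor / 27 = 0.9619 rad/s
v = omega_joint * r = 0.9619 * 1.5
= 1.4428 m/s


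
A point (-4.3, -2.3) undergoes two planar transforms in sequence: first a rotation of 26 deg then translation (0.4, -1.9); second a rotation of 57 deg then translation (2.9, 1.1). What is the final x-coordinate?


After transform 1:
x1 = cos(26)*-4.3 - sin(26)*-2.3 + 0.4 = -2.4566
y1 = sin(26)*-4.3 + cos(26)*-2.3 + -1.9 = -5.8522
After transform 2:
x2 = cos(57)*-2.4566 - sin(57)*-5.8522 + 2.9
= 6.4701


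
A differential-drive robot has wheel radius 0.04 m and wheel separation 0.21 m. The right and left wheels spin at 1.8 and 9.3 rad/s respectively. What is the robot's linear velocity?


vR = r*wR = 0.04*1.8 = 0.072 m/s
vL = r*wL = 0.04*9.3 = 0.372 m/s
v = (vR+vL)/2 = 0.222 m/s
omega = (vR-vL)/L = -1.4286 rad/s
linear velocity = 0.222 m/s


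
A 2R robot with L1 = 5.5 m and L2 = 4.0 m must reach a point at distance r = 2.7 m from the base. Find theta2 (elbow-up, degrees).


cos(theta2) = (r^2 - L1^2 - L2^2) / (2*L1*L2)
cos(theta2) = (7.29 - 30.25 - 16.0) / 44.0
cos(theta2) = -0.885455
theta2 = 152.3075 degrees


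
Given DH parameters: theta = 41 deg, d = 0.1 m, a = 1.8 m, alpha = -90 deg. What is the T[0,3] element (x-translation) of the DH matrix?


T[0,3] = a * cos(theta)
= 1.8 * cos(41 deg)
= 1.8 * 0.7547
= 1.3585


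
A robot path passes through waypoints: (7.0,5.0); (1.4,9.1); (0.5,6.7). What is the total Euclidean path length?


Segment lengths:
  seg1 = sqrt((-5.6)^2 + (4.1)^2) = 6.9405
  seg2 = sqrt((-0.9)^2 + (-2.4)^2) = 2.5632
Total = 9.5037


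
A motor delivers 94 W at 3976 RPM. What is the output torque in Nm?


omega = 3976 * 2*pi/60 = 416.3657 rad/s
tau = P / omega = 94 / 416.3657
= 0.2258 Nm


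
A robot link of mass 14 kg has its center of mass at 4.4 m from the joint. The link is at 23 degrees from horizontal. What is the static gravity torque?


tau = m*g*L*cos(angle)
= 14 * 9.81 * 4.4 * cos(23 deg)
= 14 * 9.81 * 4.4 * 0.9205
= 556.2574 Nm


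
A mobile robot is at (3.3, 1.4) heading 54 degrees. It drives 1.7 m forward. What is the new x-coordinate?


x_new = x0 + d*cos(theta)
= 3.3 + 1.7*cos(54)
= 3.3 + 0.9992
= 4.2992


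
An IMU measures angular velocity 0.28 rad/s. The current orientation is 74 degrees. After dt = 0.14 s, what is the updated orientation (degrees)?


delta_theta = w * dt = 0.28 * 0.14 = 0.0392 rad
= 2.246 deg
theta_new = 74 + 2.246 = 76.246 deg


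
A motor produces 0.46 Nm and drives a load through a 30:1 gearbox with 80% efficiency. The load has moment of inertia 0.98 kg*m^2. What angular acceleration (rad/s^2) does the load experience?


tau_out = tau_motor * N * eta
= 0.46 * 30 * 0.8 = 11.04 Nm
alpha = tau_out / I = 11.04 / 0.98
= 11.2653 rad/s^2


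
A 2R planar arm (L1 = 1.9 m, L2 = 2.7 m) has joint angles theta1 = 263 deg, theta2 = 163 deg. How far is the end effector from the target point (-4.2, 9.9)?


End effector via forward kinematics:
x = L1*cos(t1) + L2*cos(t1+t2) = 0.8666
y = L1*sin(t1) + L2*sin(t1+t2) = 0.5807
Distance to target:
d = sqrt((-4.2 - 0.8666)^2 + (9.9 - 0.5807)^2)
= sqrt(25.6708 + 86.8487)
= 10.6075 m


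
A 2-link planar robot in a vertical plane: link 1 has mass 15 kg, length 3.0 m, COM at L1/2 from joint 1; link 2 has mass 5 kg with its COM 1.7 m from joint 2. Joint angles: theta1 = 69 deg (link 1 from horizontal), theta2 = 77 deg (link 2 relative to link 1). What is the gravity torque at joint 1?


Horizontal distance from joint 1 to link-1 COM:
  x_c1 = (L1/2)*cos(t1) = 1.5 * 0.3584 = 0.5376 m
Horizontal distance from joint 1 to link-2 COM:
  x_c2 = L1*cos(t1) + Lc2*cos(t1+t2)
       = 3.0*0.3584 + 1.7*-0.829 = -0.3343 m
tau1 = m1*g*x_c1 + m2*g*x_c2
     = 15*9.81*0.5376 + 5*9.81*-0.3343
     = 79.1008 + -16.3955
     = 62.7053 Nm


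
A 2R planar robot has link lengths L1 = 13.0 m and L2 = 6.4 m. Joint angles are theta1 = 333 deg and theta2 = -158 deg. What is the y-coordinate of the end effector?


Convert angles to radians: theta1 = 5.8119, theta2 = -2.7576
y = L1*sin(theta1) + L2*sin(theta1+theta2)
y = -5.9019 + 0.5578
y = -5.3441


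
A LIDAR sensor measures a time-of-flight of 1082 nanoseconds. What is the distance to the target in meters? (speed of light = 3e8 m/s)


tof = 1082 ns = 1.082e-06 s
dist = c * tof / 2
= 3e8 * 1.082e-06 / 2
= 162.3 m


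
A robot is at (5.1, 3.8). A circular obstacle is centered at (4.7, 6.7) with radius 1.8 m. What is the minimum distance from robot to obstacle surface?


center_dist = sqrt((5.1-4.7)^2 + (3.8-6.7)^2)
= sqrt(0.16 + 8.41)
= 2.9275
min_dist = center_dist - radius = 2.9275 - 1.8 = 1.1275 m


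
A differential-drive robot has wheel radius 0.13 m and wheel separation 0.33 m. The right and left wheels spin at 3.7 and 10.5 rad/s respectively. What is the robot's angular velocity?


vR = r*wR = 0.13*3.7 = 0.481 m/s
vL = r*wL = 0.13*10.5 = 1.365 m/s
v = (vR+vL)/2 = 0.923 m/s
omega = (vR-vL)/L = -2.6788 rad/s
angular velocity = -2.6788 rad/s


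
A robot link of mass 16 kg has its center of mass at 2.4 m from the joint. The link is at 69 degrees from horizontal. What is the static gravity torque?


tau = m*g*L*cos(angle)
= 16 * 9.81 * 2.4 * cos(69 deg)
= 16 * 9.81 * 2.4 * 0.3584
= 134.9986 Nm


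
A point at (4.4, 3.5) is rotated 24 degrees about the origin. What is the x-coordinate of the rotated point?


x' = x*cos(theta) - y*sin(theta)
cos(24 deg) = 0.9135, sin(24 deg) = 0.4067
x' = 4.4 * 0.9135 - 3.5 * 0.4067
= 4.0196 - 1.4236
= 2.596


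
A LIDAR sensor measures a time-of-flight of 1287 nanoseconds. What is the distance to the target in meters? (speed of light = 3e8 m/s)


tof = 1287 ns = 1.287e-06 s
dist = c * tof / 2
= 3e8 * 1.287e-06 / 2
= 193.05 m


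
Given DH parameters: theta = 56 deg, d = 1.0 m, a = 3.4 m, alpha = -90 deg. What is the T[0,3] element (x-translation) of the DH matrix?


T[0,3] = a * cos(theta)
= 3.4 * cos(56 deg)
= 3.4 * 0.5592
= 1.9013


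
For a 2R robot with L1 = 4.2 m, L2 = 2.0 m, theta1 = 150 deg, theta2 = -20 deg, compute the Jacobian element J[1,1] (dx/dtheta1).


J[1,1] = -L1*sin(t1) - L2*sin(t1+t2)
= -4.2*sin(150) - 2.0*sin(130)
= -3.6321


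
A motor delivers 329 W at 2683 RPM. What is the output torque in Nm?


omega = 2683 * 2*pi/60 = 280.9631 rad/s
tau = P / omega = 329 / 280.9631
= 1.171 Nm


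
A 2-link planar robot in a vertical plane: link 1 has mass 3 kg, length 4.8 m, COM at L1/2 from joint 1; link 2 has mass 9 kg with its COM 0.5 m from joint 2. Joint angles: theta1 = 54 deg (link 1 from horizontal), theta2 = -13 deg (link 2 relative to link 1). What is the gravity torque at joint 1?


Horizontal distance from joint 1 to link-1 COM:
  x_c1 = (L1/2)*cos(t1) = 2.4 * 0.5878 = 1.4107 m
Horizontal distance from joint 1 to link-2 COM:
  x_c2 = L1*cos(t1) + Lc2*cos(t1+t2)
       = 4.8*0.5878 + 0.5*0.7547 = 3.1987 m
tau1 = m1*g*x_c1 + m2*g*x_c2
     = 3*9.81*1.4107 + 9*9.81*3.1987
     = 41.5164 + 282.4153
     = 323.9318 Nm


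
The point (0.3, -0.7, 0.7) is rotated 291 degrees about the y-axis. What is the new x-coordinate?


Rotation about y-axis: x' = x*cos(theta) + z*sin(theta)
= 0.3 * 0.3584 + 0.7 * -0.9336
= -0.546


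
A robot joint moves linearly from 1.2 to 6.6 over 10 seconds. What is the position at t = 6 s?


s = t/T = 6/10 = 0.6
p(t) = p0 + (pf-p0)*s
= 1.2 + (6.6 - 1.2) * 0.6
= 4.44


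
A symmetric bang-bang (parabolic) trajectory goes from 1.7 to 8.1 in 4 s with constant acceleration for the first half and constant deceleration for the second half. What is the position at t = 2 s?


Symmetric rest-to-rest: each phase covers (pf-p0)/2 in time T/2. 0.5*a*(T/2)^2 = (pf-p0)/2 => a = 4*(pf-p0)/T^2
a = 4*(8.1-1.7)/4^2 = 1.6
t = 2 is in the acceleration phase (t <= T/2).
p = p0 + 0.5*a*t^2 = 1.7 + 0.5*1.6*2^2
= 4.9


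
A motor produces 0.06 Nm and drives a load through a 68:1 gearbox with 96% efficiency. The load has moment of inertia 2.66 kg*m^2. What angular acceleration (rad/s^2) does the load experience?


tau_out = tau_motor * N * eta
= 0.06 * 68 * 0.96 = 3.9168 Nm
alpha = tau_out / I = 3.9168 / 2.66
= 1.4725 rad/s^2


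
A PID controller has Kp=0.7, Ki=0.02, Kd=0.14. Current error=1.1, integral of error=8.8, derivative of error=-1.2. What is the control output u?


u = Kp*e + Ki*int(e) + Kd*de/dt
= 0.7*1.1 + 0.02*8.8 + 0.14*(-1.2)
= 0.77 + 0.176 + -0.168
= 0.778


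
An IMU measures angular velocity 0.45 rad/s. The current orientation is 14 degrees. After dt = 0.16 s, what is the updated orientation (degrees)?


delta_theta = w * dt = 0.45 * 0.16 = 0.072 rad
= 4.1253 deg
theta_new = 14 + 4.1253 = 18.1253 deg


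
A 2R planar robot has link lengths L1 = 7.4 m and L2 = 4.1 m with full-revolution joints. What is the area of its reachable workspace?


r_max = L1 + L2 = 11.5 m
r_min = |L1 - L2| = 3.3 m
Area = pi*(r_max^2 - r_min^2)
= pi*(132.25 - 10.89)
= pi * 121.36
= 381.2637 m^2


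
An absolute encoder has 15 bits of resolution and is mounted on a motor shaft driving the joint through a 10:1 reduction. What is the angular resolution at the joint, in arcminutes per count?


counts = 2^15 = 32768
effective counts at joint = 32768 * 10 = 327680
resolution = 360*60 / 327680
= 0.0659 arcmin/count


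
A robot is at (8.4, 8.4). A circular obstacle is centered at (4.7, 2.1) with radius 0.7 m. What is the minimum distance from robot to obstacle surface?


center_dist = sqrt((8.4-4.7)^2 + (8.4-2.1)^2)
= sqrt(13.69 + 39.69)
= 7.3062
min_dist = center_dist - radius = 7.3062 - 0.7 = 6.6062 m


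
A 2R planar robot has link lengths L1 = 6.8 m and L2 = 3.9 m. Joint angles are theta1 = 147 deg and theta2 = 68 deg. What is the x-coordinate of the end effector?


Convert angles to radians: theta1 = 2.5656, theta2 = 1.1868
x = L1*cos(theta1) + L2*cos(theta1+theta2)
x = -5.703 + -3.1947
x = -8.8977


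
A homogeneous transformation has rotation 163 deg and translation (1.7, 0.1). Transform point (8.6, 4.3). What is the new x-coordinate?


x' = cos(theta)*px - sin(theta)*py + tx
= -0.9563*8.6 - 0.2924*4.3 + 1.7
= -7.7814
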